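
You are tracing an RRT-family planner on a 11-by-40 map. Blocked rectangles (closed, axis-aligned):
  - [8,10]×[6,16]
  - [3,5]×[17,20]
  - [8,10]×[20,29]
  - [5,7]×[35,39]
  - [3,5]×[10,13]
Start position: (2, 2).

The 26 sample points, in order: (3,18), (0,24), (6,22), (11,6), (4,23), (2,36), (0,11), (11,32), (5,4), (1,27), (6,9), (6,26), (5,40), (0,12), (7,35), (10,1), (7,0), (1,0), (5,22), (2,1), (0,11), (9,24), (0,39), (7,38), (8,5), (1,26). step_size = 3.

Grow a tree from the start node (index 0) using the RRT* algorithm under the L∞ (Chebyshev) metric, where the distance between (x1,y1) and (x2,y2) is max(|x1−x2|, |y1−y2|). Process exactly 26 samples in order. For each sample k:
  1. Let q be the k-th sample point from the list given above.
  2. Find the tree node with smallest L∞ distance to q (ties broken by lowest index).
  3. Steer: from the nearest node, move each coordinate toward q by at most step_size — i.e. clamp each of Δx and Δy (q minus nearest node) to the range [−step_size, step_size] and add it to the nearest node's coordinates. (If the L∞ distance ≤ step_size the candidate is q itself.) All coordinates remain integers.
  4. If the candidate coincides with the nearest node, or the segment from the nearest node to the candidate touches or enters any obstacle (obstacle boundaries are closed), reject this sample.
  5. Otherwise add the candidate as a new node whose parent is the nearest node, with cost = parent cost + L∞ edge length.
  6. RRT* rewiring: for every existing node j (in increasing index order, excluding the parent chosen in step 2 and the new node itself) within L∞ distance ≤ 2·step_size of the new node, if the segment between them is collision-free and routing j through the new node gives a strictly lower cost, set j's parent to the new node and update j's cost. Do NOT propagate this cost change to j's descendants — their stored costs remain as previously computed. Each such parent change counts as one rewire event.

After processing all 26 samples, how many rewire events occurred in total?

1. q=(3,18) nearest=0 d=16 new=(3,5) → add node 1 parent=0 cost=3
2. q=(0,24) nearest=1 d=19 new=(0,8) → add node 2 parent=1 cost=6
3. q=(6,22) nearest=2 d=14 new=(3,11) → blocked by [3,5]×[10,13], reject
4. q=(11,6) nearest=1 d=8 new=(6,6) → add node 3 parent=1 cost=6
5. q=(4,23) nearest=2 d=15 new=(3,11) → blocked by [3,5]×[10,13], reject
6. q=(2,36) nearest=2 d=28 new=(2,11) → add node 4 parent=2 cost=9
7. q=(0,11) nearest=4 d=2 new=(0,11) → add node 5 parent=4 cost=11
8. q=(11,32) nearest=4 d=21 new=(5,14) → blocked by [3,5]×[10,13], reject
9. q=(5,4) nearest=1 d=2 new=(5,4) → add node 6 parent=1 cost=5
10. q=(1,27) nearest=4 d=16 new=(1,14) → add node 7 parent=4 cost=12
11. q=(6,9) nearest=3 d=3 new=(6,9) → add node 8 parent=3 cost=9
12. q=(6,26) nearest=7 d=12 new=(4,17) → blocked by [3,5]×[17,20], reject
13. q=(5,40) nearest=7 d=26 new=(4,17) → blocked by [3,5]×[17,20], reject
14. q=(0,12) nearest=5 d=1 new=(0,12) → add node 9 parent=5 cost=12
15. q=(7,35) nearest=7 d=21 new=(4,17) → blocked by [3,5]×[17,20], reject
16. q=(10,1) nearest=3 d=5 new=(9,3) → add node 10 parent=3 cost=9
17. q=(7,0) nearest=10 d=3 new=(7,0) → add node 11 parent=10 cost=12
18. q=(1,0) nearest=0 d=2 new=(1,0) → add node 12 parent=0 cost=2; rewire 11→12 (8<12)
19. q=(5,22) nearest=7 d=8 new=(4,17) → blocked by [3,5]×[17,20], reject
20. q=(2,1) nearest=0 d=1 new=(2,1) → add node 13 parent=0 cost=1; rewire 6→13 (4<5); rewire 11→13 (6<8)
21. q=(0,11) nearest=5 d=0 → coincident, reject
22. q=(9,24) nearest=7 d=10 new=(4,17) → blocked by [3,5]×[17,20], reject
23. q=(0,39) nearest=7 d=25 new=(0,17) → add node 14 parent=7 cost=15
24. q=(7,38) nearest=14 d=21 new=(3,20) → blocked by [3,5]×[17,20], reject
25. q=(8,5) nearest=3 d=2 new=(8,5) → add node 15 parent=3 cost=8
26. q=(1,26) nearest=14 d=9 new=(1,20) → add node 16 parent=14 cost=18

Rewire events: 3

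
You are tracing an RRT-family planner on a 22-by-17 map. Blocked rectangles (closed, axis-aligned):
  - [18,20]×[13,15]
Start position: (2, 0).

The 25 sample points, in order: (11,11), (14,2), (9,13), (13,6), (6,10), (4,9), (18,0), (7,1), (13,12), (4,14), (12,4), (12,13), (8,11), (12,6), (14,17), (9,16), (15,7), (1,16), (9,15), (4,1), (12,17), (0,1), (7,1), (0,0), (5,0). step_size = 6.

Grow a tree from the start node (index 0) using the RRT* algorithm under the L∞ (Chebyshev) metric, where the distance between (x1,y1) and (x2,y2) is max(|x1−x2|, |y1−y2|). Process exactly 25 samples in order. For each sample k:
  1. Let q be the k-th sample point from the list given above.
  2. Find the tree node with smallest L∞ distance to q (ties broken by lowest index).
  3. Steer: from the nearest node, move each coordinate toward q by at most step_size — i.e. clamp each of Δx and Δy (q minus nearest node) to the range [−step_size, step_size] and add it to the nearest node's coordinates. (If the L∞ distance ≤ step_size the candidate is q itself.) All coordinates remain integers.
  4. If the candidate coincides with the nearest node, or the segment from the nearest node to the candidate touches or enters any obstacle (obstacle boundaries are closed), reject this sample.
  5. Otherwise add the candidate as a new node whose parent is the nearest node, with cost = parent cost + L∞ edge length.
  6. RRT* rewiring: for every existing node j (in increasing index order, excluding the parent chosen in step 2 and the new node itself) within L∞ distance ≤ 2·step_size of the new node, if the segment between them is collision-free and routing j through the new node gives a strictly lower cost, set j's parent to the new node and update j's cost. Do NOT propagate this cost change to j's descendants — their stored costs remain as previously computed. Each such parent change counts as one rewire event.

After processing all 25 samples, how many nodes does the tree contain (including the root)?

Node count: 25

1. q=(11,11) nearest=0 d=11 new=(8,6) → add node 1 parent=0 cost=6
2. q=(14,2) nearest=1 d=6 new=(14,2) → add node 2 parent=1 cost=12
3. q=(9,13) nearest=1 d=7 new=(9,12) → add node 3 parent=1 cost=12
4. q=(13,6) nearest=2 d=4 new=(13,6) → add node 4 parent=2 cost=16
5. q=(6,10) nearest=3 d=3 new=(6,10) → add node 5 parent=3 cost=15
6. q=(4,9) nearest=5 d=2 new=(4,9) → add node 6 parent=5 cost=17
7. q=(18,0) nearest=2 d=4 new=(18,0) → add node 7 parent=2 cost=16
8. q=(7,1) nearest=0 d=5 new=(7,1) → add node 8 parent=0 cost=5; rewire 4→8 (11<16); rewire 5→8 (14<15); rewire 6→8 (13<17)
9. q=(13,12) nearest=3 d=4 new=(13,12) → add node 9 parent=3 cost=16
10. q=(4,14) nearest=5 d=4 new=(4,14) → add node 10 parent=5 cost=18
11. q=(12,4) nearest=2 d=2 new=(12,4) → add node 11 parent=2 cost=14
12. q=(12,13) nearest=9 d=1 new=(12,13) → add node 12 parent=9 cost=17
13. q=(8,11) nearest=3 d=1 new=(8,11) → add node 13 parent=3 cost=13; rewire 10→13 (17<18)
14. q=(12,6) nearest=4 d=1 new=(12,6) → add node 14 parent=4 cost=12
15. q=(14,17) nearest=12 d=4 new=(14,17) → add node 15 parent=12 cost=21
16. q=(9,16) nearest=12 d=3 new=(9,16) → add node 16 parent=12 cost=20
17. q=(15,7) nearest=4 d=2 new=(15,7) → add node 17 parent=4 cost=13
18. q=(1,16) nearest=10 d=3 new=(1,16) → add node 18 parent=10 cost=20
19. q=(9,15) nearest=16 d=1 new=(9,15) → add node 19 parent=16 cost=21
20. q=(4,1) nearest=0 d=2 new=(4,1) → add node 20 parent=0 cost=2; rewire 5→20 (11<14); rewire 6→20 (10<13); rewire 9→20 (13<16); rewire 11→20 (10<14); rewire 12→20 (14<17); rewire 13→20 (12<13); rewire 14→20 (10<12)
21. q=(12,17) nearest=15 d=2 new=(12,17) → add node 21 parent=15 cost=23
22. q=(0,1) nearest=0 d=2 new=(0,1) → add node 22 parent=0 cost=2
23. q=(7,1) nearest=8 d=0 → coincident, reject
24. q=(0,0) nearest=22 d=1 new=(0,0) → add node 23 parent=22 cost=3
25. q=(5,0) nearest=20 d=1 new=(5,0) → add node 24 parent=20 cost=3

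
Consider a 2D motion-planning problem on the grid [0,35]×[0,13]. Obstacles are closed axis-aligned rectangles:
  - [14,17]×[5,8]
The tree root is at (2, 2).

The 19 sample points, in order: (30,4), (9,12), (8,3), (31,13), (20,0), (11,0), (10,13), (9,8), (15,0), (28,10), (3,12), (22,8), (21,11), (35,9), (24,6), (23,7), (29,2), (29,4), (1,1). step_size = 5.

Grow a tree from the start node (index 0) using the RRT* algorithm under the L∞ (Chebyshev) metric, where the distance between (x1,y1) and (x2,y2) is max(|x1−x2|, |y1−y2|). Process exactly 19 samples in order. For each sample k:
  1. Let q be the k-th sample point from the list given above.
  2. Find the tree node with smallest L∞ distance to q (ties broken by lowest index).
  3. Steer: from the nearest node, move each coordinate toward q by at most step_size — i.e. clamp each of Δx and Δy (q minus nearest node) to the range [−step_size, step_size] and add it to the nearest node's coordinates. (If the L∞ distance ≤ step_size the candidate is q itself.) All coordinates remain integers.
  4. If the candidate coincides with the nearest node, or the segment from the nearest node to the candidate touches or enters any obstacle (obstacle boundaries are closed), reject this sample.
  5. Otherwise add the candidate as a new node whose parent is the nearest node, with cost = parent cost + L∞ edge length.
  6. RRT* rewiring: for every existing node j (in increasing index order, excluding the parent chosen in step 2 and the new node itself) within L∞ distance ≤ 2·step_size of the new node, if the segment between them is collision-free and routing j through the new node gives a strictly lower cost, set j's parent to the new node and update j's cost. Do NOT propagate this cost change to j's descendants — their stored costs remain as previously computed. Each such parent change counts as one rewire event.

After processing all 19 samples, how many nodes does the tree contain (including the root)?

1. q=(30,4) nearest=0 d=28 new=(7,4) → add node 1 parent=0 cost=5
2. q=(9,12) nearest=1 d=8 new=(9,9) → add node 2 parent=1 cost=10
3. q=(8,3) nearest=1 d=1 new=(8,3) → add node 3 parent=1 cost=6
4. q=(31,13) nearest=2 d=22 new=(14,13) → add node 4 parent=2 cost=15
5. q=(20,0) nearest=2 d=11 new=(14,4) → add node 5 parent=2 cost=15
6. q=(11,0) nearest=3 d=3 new=(11,0) → add node 6 parent=3 cost=9; rewire 5→6 (13<15)
7. q=(10,13) nearest=2 d=4 new=(10,13) → add node 7 parent=2 cost=14
8. q=(9,8) nearest=2 d=1 new=(9,8) → add node 8 parent=2 cost=11
9. q=(15,0) nearest=5 d=4 new=(15,0) → add node 9 parent=5 cost=17
10. q=(28,10) nearest=9 d=13 new=(20,5) → add node 10 parent=9 cost=22
11. q=(3,12) nearest=2 d=6 new=(4,12) → add node 11 parent=2 cost=15
12. q=(22,8) nearest=10 d=3 new=(22,8) → add node 12 parent=10 cost=25
13. q=(21,11) nearest=12 d=3 new=(21,11) → add node 13 parent=12 cost=28
14. q=(35,9) nearest=12 d=13 new=(27,9) → add node 14 parent=12 cost=30
15. q=(24,6) nearest=12 d=2 new=(24,6) → add node 15 parent=12 cost=27
16. q=(23,7) nearest=12 d=1 new=(23,7) → add node 16 parent=12 cost=26
17. q=(29,2) nearest=15 d=5 new=(29,2) → add node 17 parent=15 cost=32
18. q=(29,4) nearest=17 d=2 new=(29,4) → add node 18 parent=17 cost=34
19. q=(1,1) nearest=0 d=1 new=(1,1) → add node 19 parent=0 cost=1; rewire 2→19 (9<10); rewire 8→19 (9<11)

Node count: 20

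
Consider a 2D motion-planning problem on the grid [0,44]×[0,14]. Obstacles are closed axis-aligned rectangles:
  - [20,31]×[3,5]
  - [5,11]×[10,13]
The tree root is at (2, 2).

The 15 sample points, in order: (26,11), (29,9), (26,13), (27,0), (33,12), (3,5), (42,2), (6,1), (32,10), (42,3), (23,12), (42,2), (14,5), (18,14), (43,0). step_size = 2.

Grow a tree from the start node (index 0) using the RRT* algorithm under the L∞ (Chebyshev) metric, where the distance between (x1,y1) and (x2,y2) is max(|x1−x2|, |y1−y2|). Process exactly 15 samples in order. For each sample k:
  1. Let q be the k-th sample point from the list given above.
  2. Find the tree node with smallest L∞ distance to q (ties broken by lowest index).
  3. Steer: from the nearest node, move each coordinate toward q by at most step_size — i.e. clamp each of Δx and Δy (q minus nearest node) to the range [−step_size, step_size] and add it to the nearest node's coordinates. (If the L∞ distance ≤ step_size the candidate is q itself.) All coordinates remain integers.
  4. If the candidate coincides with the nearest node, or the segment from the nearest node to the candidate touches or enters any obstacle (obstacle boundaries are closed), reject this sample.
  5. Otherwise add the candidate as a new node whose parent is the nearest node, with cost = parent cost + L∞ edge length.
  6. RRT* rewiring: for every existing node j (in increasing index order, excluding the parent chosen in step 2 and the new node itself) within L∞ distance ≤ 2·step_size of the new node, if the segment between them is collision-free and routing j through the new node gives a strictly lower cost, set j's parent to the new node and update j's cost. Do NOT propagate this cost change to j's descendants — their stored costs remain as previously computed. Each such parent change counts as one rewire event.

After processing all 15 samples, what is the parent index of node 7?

1. q=(26,11) nearest=0 d=24 new=(4,4) → add node 1 parent=0 cost=2
2. q=(29,9) nearest=1 d=25 new=(6,6) → add node 2 parent=1 cost=4
3. q=(26,13) nearest=2 d=20 new=(8,8) → add node 3 parent=2 cost=6
4. q=(27,0) nearest=3 d=19 new=(10,6) → add node 4 parent=3 cost=8
5. q=(33,12) nearest=4 d=23 new=(12,8) → add node 5 parent=4 cost=10
6. q=(3,5) nearest=1 d=1 new=(3,5) → add node 6 parent=1 cost=3
7. q=(42,2) nearest=5 d=30 new=(14,6) → add node 7 parent=5 cost=12
8. q=(6,1) nearest=1 d=3 new=(6,2) → add node 8 parent=1 cost=4
9. q=(32,10) nearest=7 d=18 new=(16,8) → add node 9 parent=7 cost=14
10. q=(42,3) nearest=9 d=26 new=(18,6) → add node 10 parent=9 cost=16
11. q=(23,12) nearest=10 d=6 new=(20,8) → add node 11 parent=10 cost=18
12. q=(42,2) nearest=11 d=22 new=(22,6) → add node 12 parent=11 cost=20
13. q=(14,5) nearest=7 d=1 new=(14,5) → add node 13 parent=7 cost=13
14. q=(18,14) nearest=5 d=6 new=(14,10) → add node 14 parent=5 cost=12
15. q=(43,0) nearest=12 d=21 new=(24,4) → blocked by [20,31]×[3,5], reject

Parent of node 7: 5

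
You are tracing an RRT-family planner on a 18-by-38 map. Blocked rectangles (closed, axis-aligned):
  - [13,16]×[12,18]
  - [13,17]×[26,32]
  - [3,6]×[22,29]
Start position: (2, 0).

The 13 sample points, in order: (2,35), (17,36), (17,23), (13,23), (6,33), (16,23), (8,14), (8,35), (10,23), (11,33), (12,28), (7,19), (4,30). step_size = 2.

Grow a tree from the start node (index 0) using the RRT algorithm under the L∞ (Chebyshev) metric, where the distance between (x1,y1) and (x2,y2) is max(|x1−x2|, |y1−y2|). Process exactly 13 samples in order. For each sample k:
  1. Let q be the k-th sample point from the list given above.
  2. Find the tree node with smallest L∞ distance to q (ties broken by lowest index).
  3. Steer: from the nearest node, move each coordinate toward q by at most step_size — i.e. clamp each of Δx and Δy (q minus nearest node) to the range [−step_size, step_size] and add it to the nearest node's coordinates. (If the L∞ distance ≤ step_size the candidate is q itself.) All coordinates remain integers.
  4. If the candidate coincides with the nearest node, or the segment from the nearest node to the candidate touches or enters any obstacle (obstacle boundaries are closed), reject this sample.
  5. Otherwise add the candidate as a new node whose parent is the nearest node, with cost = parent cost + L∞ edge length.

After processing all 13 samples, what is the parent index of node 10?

1. q=(2,35) nearest=0 d=35 new=(2,2) → add node 1 parent=0 cost=2
2. q=(17,36) nearest=1 d=34 new=(4,4) → add node 2 parent=1 cost=4
3. q=(17,23) nearest=2 d=19 new=(6,6) → add node 3 parent=2 cost=6
4. q=(13,23) nearest=3 d=17 new=(8,8) → add node 4 parent=3 cost=8
5. q=(6,33) nearest=4 d=25 new=(6,10) → add node 5 parent=4 cost=10
6. q=(16,23) nearest=5 d=13 new=(8,12) → add node 6 parent=5 cost=12
7. q=(8,14) nearest=6 d=2 new=(8,14) → add node 7 parent=6 cost=14
8. q=(8,35) nearest=7 d=21 new=(8,16) → add node 8 parent=7 cost=16
9. q=(10,23) nearest=8 d=7 new=(10,18) → add node 9 parent=8 cost=18
10. q=(11,33) nearest=9 d=15 new=(11,20) → add node 10 parent=9 cost=20
11. q=(12,28) nearest=10 d=8 new=(12,22) → add node 11 parent=10 cost=22
12. q=(7,19) nearest=8 d=3 new=(7,18) → add node 12 parent=8 cost=18
13. q=(4,30) nearest=11 d=8 new=(10,24) → add node 13 parent=11 cost=24

Parent of node 10: 9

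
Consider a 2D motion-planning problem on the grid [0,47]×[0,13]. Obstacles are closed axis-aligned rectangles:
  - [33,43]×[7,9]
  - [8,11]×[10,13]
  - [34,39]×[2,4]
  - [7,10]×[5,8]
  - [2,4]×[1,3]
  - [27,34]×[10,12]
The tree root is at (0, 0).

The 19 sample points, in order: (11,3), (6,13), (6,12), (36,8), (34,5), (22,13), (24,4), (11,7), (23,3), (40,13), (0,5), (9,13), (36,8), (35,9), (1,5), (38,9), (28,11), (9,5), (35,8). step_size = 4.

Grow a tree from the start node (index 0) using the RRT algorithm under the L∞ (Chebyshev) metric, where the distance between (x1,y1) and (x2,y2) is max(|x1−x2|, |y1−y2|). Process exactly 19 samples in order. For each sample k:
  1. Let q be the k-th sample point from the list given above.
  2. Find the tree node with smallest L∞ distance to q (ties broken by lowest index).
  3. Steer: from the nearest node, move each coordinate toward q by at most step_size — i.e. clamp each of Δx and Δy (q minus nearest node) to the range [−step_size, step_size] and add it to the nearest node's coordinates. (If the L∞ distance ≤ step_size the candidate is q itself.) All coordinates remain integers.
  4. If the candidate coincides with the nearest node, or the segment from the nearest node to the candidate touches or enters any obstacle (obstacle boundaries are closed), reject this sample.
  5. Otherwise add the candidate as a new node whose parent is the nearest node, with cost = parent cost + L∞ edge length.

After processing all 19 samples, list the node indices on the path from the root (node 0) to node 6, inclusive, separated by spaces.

Path: 0 1 2 3 5 6

1. q=(11,3) nearest=0 d=11 new=(4,3) → blocked by [2,4]×[1,3], reject
2. q=(6,13) nearest=0 d=13 new=(4,4) → blocked by [2,4]×[1,3], reject
3. q=(6,12) nearest=0 d=12 new=(4,4) → blocked by [2,4]×[1,3], reject
4. q=(36,8) nearest=0 d=36 new=(4,4) → blocked by [2,4]×[1,3], reject
5. q=(34,5) nearest=0 d=34 new=(4,4) → blocked by [2,4]×[1,3], reject
6. q=(22,13) nearest=0 d=22 new=(4,4) → blocked by [2,4]×[1,3], reject
7. q=(24,4) nearest=0 d=24 new=(4,4) → blocked by [2,4]×[1,3], reject
8. q=(11,7) nearest=0 d=11 new=(4,4) → blocked by [2,4]×[1,3], reject
9. q=(23,3) nearest=0 d=23 new=(4,3) → blocked by [2,4]×[1,3], reject
10. q=(40,13) nearest=0 d=40 new=(4,4) → blocked by [2,4]×[1,3], reject
11. q=(0,5) nearest=0 d=5 new=(0,4) → add node 1 parent=0 cost=4
12. q=(9,13) nearest=1 d=9 new=(4,8) → add node 2 parent=1 cost=8
13. q=(36,8) nearest=2 d=32 new=(8,8) → blocked by [7,10]×[5,8], reject
14. q=(35,9) nearest=2 d=31 new=(8,9) → add node 3 parent=2 cost=12
15. q=(1,5) nearest=1 d=1 new=(1,5) → add node 4 parent=1 cost=5
16. q=(38,9) nearest=3 d=30 new=(12,9) → add node 5 parent=3 cost=16
17. q=(28,11) nearest=5 d=16 new=(16,11) → add node 6 parent=5 cost=20
18. q=(9,5) nearest=3 d=4 new=(9,5) → blocked by [7,10]×[5,8], reject
19. q=(35,8) nearest=6 d=19 new=(20,8) → add node 7 parent=6 cost=24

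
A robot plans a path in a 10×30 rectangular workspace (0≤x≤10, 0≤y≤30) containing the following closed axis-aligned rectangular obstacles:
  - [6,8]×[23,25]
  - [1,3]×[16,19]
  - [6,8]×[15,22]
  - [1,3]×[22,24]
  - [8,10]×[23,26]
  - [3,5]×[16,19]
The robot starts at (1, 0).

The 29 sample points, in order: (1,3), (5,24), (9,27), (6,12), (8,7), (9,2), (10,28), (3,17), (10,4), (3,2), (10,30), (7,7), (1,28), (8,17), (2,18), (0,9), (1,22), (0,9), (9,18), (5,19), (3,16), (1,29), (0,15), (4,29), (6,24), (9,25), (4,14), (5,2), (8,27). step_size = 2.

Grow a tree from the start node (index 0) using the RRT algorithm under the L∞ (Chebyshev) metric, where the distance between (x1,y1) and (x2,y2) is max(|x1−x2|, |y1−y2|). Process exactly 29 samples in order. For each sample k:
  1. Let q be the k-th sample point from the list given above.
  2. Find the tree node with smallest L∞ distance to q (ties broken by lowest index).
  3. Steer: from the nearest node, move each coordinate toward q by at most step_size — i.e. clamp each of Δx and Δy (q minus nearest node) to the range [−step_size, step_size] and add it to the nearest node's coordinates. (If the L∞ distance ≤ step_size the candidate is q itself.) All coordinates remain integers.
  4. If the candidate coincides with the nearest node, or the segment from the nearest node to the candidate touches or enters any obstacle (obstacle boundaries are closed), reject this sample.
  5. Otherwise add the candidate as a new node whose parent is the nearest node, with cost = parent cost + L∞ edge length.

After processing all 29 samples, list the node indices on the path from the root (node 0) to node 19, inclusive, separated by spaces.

Path: 0 1 2 19

1. q=(1,3) nearest=0 d=3 new=(1,2) → add node 1 parent=0 cost=2
2. q=(5,24) nearest=1 d=22 new=(3,4) → add node 2 parent=1 cost=4
3. q=(9,27) nearest=2 d=23 new=(5,6) → add node 3 parent=2 cost=6
4. q=(6,12) nearest=3 d=6 new=(6,8) → add node 4 parent=3 cost=8
5. q=(8,7) nearest=4 d=2 new=(8,7) → add node 5 parent=4 cost=10
6. q=(9,2) nearest=3 d=4 new=(7,4) → add node 6 parent=3 cost=8
7. q=(10,28) nearest=4 d=20 new=(8,10) → add node 7 parent=4 cost=10
8. q=(3,17) nearest=7 d=7 new=(6,12) → add node 8 parent=7 cost=12
9. q=(10,4) nearest=5 d=3 new=(10,5) → add node 9 parent=5 cost=12
10. q=(3,2) nearest=0 d=2 new=(3,2) → add node 10 parent=0 cost=2
11. q=(10,30) nearest=8 d=18 new=(8,14) → add node 11 parent=8 cost=14
12. q=(7,7) nearest=4 d=1 new=(7,7) → add node 12 parent=4 cost=9
13. q=(1,28) nearest=11 d=14 new=(6,16) → blocked by [6,8]×[15,22], reject
14. q=(8,17) nearest=11 d=3 new=(8,16) → blocked by [6,8]×[15,22], reject
15. q=(2,18) nearest=8 d=6 new=(4,14) → add node 13 parent=8 cost=14
16. q=(0,9) nearest=2 d=5 new=(1,6) → add node 14 parent=2 cost=6
17. q=(1,22) nearest=11 d=8 new=(6,16) → blocked by [6,8]×[15,22], reject
18. q=(0,9) nearest=14 d=3 new=(0,8) → add node 15 parent=14 cost=8
19. q=(9,18) nearest=11 d=4 new=(9,16) → add node 16 parent=11 cost=16
20. q=(5,19) nearest=16 d=4 new=(7,18) → blocked by [6,8]×[15,22], reject
21. q=(3,16) nearest=13 d=2 new=(3,16) → blocked by [1,3]×[16,19], reject
22. q=(1,29) nearest=16 d=13 new=(7,18) → blocked by [6,8]×[15,22], reject
23. q=(0,15) nearest=13 d=4 new=(2,15) → add node 17 parent=13 cost=16
24. q=(4,29) nearest=16 d=13 new=(7,18) → blocked by [6,8]×[15,22], reject
25. q=(6,24) nearest=16 d=8 new=(7,18) → blocked by [6,8]×[15,22], reject
26. q=(9,25) nearest=16 d=9 new=(9,18) → add node 18 parent=16 cost=18
27. q=(4,14) nearest=13 d=0 → coincident, reject
28. q=(5,2) nearest=2 d=2 new=(5,2) → add node 19 parent=2 cost=6
29. q=(8,27) nearest=18 d=9 new=(8,20) → blocked by [6,8]×[15,22], reject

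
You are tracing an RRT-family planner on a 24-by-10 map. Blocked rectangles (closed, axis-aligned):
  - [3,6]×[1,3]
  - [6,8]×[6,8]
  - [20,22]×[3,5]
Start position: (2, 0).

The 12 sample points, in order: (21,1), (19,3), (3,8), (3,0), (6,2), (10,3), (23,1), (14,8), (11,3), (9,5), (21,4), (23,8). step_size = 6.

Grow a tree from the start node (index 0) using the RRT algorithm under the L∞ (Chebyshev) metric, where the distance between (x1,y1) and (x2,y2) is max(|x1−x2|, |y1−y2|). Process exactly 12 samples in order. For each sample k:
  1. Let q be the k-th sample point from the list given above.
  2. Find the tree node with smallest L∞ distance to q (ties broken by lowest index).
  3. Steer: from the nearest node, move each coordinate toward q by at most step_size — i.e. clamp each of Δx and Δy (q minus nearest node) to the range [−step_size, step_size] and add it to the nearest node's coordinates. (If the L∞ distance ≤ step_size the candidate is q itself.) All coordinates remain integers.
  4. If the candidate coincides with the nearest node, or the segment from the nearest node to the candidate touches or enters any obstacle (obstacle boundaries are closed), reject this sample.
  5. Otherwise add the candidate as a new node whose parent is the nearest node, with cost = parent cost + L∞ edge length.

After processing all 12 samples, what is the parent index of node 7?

Parent of node 7: 2

1. q=(21,1) nearest=0 d=19 new=(8,1) → add node 1 parent=0 cost=6
2. q=(19,3) nearest=1 d=11 new=(14,3) → add node 2 parent=1 cost=12
3. q=(3,8) nearest=1 d=7 new=(3,7) → add node 3 parent=1 cost=12
4. q=(3,0) nearest=0 d=1 new=(3,0) → add node 4 parent=0 cost=1
5. q=(6,2) nearest=1 d=2 new=(6,2) → blocked by [3,6]×[1,3], reject
6. q=(10,3) nearest=1 d=2 new=(10,3) → add node 5 parent=1 cost=8
7. q=(23,1) nearest=2 d=9 new=(20,1) → add node 6 parent=2 cost=18
8. q=(14,8) nearest=2 d=5 new=(14,8) → add node 7 parent=2 cost=17
9. q=(11,3) nearest=5 d=1 new=(11,3) → add node 8 parent=5 cost=9
10. q=(9,5) nearest=5 d=2 new=(9,5) → add node 9 parent=5 cost=10
11. q=(21,4) nearest=6 d=3 new=(21,4) → blocked by [20,22]×[3,5], reject
12. q=(23,8) nearest=6 d=7 new=(23,7) → blocked by [20,22]×[3,5], reject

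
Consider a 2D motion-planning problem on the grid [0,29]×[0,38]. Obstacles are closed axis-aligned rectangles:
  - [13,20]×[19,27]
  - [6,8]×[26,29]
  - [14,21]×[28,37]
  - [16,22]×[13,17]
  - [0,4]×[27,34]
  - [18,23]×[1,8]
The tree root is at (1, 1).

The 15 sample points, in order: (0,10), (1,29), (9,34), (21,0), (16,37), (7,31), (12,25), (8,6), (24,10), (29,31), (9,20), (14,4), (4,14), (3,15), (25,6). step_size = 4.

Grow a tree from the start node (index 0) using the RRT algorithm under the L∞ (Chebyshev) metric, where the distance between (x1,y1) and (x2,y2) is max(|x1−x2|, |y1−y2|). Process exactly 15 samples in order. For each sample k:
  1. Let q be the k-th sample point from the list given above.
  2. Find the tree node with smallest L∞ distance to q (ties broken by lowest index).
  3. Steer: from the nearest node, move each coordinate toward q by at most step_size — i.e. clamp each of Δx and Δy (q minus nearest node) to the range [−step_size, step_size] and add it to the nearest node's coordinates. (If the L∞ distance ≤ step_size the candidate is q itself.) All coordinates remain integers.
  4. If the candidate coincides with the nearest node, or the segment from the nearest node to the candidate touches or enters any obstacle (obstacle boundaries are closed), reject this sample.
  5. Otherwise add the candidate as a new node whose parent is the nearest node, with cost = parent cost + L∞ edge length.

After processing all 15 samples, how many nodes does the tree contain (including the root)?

1. q=(0,10) nearest=0 d=9 new=(0,5) → add node 1 parent=0 cost=4
2. q=(1,29) nearest=1 d=24 new=(1,9) → add node 2 parent=1 cost=8
3. q=(9,34) nearest=2 d=25 new=(5,13) → add node 3 parent=2 cost=12
4. q=(21,0) nearest=3 d=16 new=(9,9) → add node 4 parent=3 cost=16
5. q=(16,37) nearest=3 d=24 new=(9,17) → add node 5 parent=3 cost=16
6. q=(7,31) nearest=5 d=14 new=(7,21) → add node 6 parent=5 cost=20
7. q=(12,25) nearest=6 d=5 new=(11,25) → add node 7 parent=6 cost=24
8. q=(8,6) nearest=4 d=3 new=(8,6) → add node 8 parent=4 cost=19
9. q=(24,10) nearest=4 d=15 new=(13,10) → add node 9 parent=4 cost=20
10. q=(29,31) nearest=7 d=18 new=(15,29) → blocked by [13,20]×[19,27], reject
11. q=(9,20) nearest=6 d=2 new=(9,20) → add node 10 parent=6 cost=22
12. q=(14,4) nearest=4 d=5 new=(13,5) → add node 11 parent=4 cost=20
13. q=(4,14) nearest=3 d=1 new=(4,14) → add node 12 parent=3 cost=13
14. q=(3,15) nearest=12 d=1 new=(3,15) → add node 13 parent=12 cost=14
15. q=(25,6) nearest=9 d=12 new=(17,6) → add node 14 parent=9 cost=24

Node count: 15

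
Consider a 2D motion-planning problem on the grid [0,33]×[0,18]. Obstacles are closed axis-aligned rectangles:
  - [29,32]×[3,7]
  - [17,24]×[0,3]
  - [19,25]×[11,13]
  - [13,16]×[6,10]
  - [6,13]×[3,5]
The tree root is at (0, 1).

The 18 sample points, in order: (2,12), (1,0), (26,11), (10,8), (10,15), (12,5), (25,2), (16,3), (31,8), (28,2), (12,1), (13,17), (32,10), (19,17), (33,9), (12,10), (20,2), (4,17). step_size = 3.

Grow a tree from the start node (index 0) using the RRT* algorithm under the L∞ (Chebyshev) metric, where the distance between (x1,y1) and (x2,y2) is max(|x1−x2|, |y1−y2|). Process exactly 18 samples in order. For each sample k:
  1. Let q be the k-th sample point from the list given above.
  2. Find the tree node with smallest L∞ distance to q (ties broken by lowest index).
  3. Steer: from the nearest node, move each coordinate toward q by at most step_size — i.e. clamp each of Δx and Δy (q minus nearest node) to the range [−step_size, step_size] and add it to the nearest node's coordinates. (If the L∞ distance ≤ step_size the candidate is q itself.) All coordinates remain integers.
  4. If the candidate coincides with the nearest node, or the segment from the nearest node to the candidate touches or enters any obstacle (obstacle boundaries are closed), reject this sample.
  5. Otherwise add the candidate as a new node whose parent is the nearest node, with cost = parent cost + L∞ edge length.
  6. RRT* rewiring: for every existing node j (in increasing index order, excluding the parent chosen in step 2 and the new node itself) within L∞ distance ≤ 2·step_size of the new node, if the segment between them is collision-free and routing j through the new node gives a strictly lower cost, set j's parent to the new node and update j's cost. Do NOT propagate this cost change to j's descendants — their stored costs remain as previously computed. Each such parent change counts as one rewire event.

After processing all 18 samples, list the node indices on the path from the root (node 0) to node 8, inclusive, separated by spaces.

Path: 0 1 3 4 5 6 8

1. q=(2,12) nearest=0 d=11 new=(2,4) → add node 1 parent=0 cost=3
2. q=(1,0) nearest=0 d=1 new=(1,0) → add node 2 parent=0 cost=1
3. q=(26,11) nearest=1 d=24 new=(5,7) → add node 3 parent=1 cost=6
4. q=(10,8) nearest=3 d=5 new=(8,8) → add node 4 parent=3 cost=9
5. q=(10,15) nearest=4 d=7 new=(10,11) → add node 5 parent=4 cost=12
6. q=(12,5) nearest=4 d=4 new=(11,5) → blocked by [6,13]×[3,5], reject
7. q=(25,2) nearest=5 d=15 new=(13,8) → blocked by [13,16]×[6,10], reject
8. q=(16,3) nearest=4 d=8 new=(11,5) → blocked by [6,13]×[3,5], reject
9. q=(31,8) nearest=5 d=21 new=(13,8) → blocked by [13,16]×[6,10], reject
10. q=(28,2) nearest=5 d=18 new=(13,8) → blocked by [13,16]×[6,10], reject
11. q=(12,1) nearest=3 d=7 new=(8,4) → blocked by [6,13]×[3,5], reject
12. q=(13,17) nearest=5 d=6 new=(13,14) → add node 6 parent=5 cost=15
13. q=(32,10) nearest=6 d=19 new=(16,11) → add node 7 parent=6 cost=18
14. q=(19,17) nearest=6 d=6 new=(16,17) → add node 8 parent=6 cost=18
15. q=(33,9) nearest=7 d=17 new=(19,9) → add node 9 parent=7 cost=21
16. q=(12,10) nearest=5 d=2 new=(12,10) → add node 10 parent=5 cost=14
17. q=(20,2) nearest=9 d=7 new=(20,6) → add node 11 parent=9 cost=24
18. q=(4,17) nearest=5 d=6 new=(7,14) → add node 12 parent=5 cost=15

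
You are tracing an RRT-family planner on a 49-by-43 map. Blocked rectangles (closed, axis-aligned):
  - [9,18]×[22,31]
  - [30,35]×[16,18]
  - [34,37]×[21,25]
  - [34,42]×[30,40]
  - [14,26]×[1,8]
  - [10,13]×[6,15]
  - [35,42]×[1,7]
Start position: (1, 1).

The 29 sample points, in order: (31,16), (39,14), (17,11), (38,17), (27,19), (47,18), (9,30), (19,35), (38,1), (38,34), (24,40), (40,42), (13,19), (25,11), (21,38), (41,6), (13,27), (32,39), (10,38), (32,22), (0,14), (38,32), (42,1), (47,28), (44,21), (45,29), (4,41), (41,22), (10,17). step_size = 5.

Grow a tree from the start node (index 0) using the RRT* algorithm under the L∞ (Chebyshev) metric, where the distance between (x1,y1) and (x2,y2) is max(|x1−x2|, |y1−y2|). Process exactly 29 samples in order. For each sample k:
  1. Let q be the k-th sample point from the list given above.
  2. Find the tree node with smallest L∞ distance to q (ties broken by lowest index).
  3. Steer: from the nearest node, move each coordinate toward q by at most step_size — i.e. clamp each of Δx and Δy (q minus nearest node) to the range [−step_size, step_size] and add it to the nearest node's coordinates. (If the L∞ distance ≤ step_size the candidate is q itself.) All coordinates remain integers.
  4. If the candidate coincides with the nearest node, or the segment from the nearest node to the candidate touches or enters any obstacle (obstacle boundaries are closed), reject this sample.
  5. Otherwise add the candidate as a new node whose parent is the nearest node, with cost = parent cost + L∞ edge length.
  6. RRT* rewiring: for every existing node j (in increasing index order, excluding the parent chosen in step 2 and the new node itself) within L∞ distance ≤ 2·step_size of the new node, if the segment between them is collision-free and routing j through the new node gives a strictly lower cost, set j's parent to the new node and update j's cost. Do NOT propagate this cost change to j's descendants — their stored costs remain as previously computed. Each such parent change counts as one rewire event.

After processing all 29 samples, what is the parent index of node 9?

Parent of node 9: 3

1. q=(31,16) nearest=0 d=30 new=(6,6) → add node 1 parent=0 cost=5
2. q=(39,14) nearest=1 d=33 new=(11,11) → blocked by [10,13]×[6,15], reject
3. q=(17,11) nearest=1 d=11 new=(11,11) → blocked by [10,13]×[6,15], reject
4. q=(38,17) nearest=1 d=32 new=(11,11) → blocked by [10,13]×[6,15], reject
5. q=(27,19) nearest=1 d=21 new=(11,11) → blocked by [10,13]×[6,15], reject
6. q=(47,18) nearest=1 d=41 new=(11,11) → blocked by [10,13]×[6,15], reject
7. q=(9,30) nearest=1 d=24 new=(9,11) → add node 2 parent=1 cost=10
8. q=(19,35) nearest=2 d=24 new=(14,16) → blocked by [10,13]×[6,15], reject
9. q=(38,1) nearest=2 d=29 new=(14,6) → blocked by [14,26]×[1,8], reject
10. q=(38,34) nearest=2 d=29 new=(14,16) → blocked by [10,13]×[6,15], reject
11. q=(24,40) nearest=2 d=29 new=(14,16) → blocked by [10,13]×[6,15], reject
12. q=(40,42) nearest=2 d=31 new=(14,16) → blocked by [10,13]×[6,15], reject
13. q=(13,19) nearest=2 d=8 new=(13,16) → blocked by [10,13]×[6,15], reject
14. q=(25,11) nearest=2 d=16 new=(14,11) → blocked by [10,13]×[6,15], reject
15. q=(21,38) nearest=2 d=27 new=(14,16) → blocked by [10,13]×[6,15], reject
16. q=(41,6) nearest=2 d=32 new=(14,6) → blocked by [14,26]×[1,8], reject
17. q=(13,27) nearest=2 d=16 new=(13,16) → blocked by [10,13]×[6,15], reject
18. q=(32,39) nearest=2 d=28 new=(14,16) → blocked by [10,13]×[6,15], reject
19. q=(10,38) nearest=2 d=27 new=(10,16) → add node 3 parent=2 cost=15
20. q=(32,22) nearest=3 d=22 new=(15,21) → add node 4 parent=3 cost=20
21. q=(0,14) nearest=1 d=8 new=(1,11) → add node 5 parent=1 cost=10
22. q=(38,32) nearest=4 d=23 new=(20,26) → blocked by [9,18]×[22,31], reject
23. q=(42,1) nearest=4 d=27 new=(20,16) → add node 6 parent=4 cost=25
24. q=(47,28) nearest=6 d=27 new=(25,21) → add node 7 parent=6 cost=30
25. q=(44,21) nearest=7 d=19 new=(30,21) → add node 8 parent=7 cost=35
26. q=(45,29) nearest=8 d=15 new=(35,26) → blocked by [34,37]×[21,25], reject
27. q=(4,41) nearest=4 d=20 new=(10,26) → blocked by [9,18]×[22,31], reject
28. q=(41,22) nearest=8 d=11 new=(35,22) → blocked by [34,37]×[21,25], reject
29. q=(10,17) nearest=3 d=1 new=(10,17) → add node 9 parent=3 cost=16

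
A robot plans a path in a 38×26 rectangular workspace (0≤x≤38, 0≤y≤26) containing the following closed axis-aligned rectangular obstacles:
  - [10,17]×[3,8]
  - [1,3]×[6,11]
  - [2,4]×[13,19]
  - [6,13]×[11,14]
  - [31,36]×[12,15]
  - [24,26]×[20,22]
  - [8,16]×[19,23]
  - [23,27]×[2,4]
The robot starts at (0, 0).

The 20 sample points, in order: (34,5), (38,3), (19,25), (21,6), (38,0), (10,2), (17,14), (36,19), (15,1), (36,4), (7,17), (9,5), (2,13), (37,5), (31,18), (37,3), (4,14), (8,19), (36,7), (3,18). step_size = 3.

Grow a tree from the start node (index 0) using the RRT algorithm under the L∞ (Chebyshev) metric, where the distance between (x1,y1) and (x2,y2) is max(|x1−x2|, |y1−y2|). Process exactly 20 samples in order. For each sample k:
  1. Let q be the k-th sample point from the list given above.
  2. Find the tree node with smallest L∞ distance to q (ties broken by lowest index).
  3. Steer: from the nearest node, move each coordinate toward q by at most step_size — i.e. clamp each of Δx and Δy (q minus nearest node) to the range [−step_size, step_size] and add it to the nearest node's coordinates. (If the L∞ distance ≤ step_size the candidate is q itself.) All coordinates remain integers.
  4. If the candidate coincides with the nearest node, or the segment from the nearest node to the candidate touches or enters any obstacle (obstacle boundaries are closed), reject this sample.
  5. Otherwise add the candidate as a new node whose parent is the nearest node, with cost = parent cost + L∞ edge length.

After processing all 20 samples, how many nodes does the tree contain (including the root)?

1. q=(34,5) nearest=0 d=34 new=(3,3) → add node 1 parent=0 cost=3
2. q=(38,3) nearest=1 d=35 new=(6,3) → add node 2 parent=1 cost=6
3. q=(19,25) nearest=1 d=22 new=(6,6) → add node 3 parent=1 cost=6
4. q=(21,6) nearest=2 d=15 new=(9,6) → add node 4 parent=2 cost=9
5. q=(38,0) nearest=4 d=29 new=(12,3) → blocked by [10,17]×[3,8], reject
6. q=(10,2) nearest=2 d=4 new=(9,2) → add node 5 parent=2 cost=9
7. q=(17,14) nearest=4 d=8 new=(12,9) → blocked by [10,17]×[3,8], reject
8. q=(36,19) nearest=4 d=27 new=(12,9) → blocked by [10,17]×[3,8], reject
9. q=(15,1) nearest=4 d=6 new=(12,3) → blocked by [10,17]×[3,8], reject
10. q=(36,4) nearest=4 d=27 new=(12,4) → blocked by [10,17]×[3,8], reject
11. q=(7,17) nearest=3 d=11 new=(7,9) → add node 6 parent=3 cost=9
12. q=(9,5) nearest=4 d=1 new=(9,5) → add node 7 parent=4 cost=10
13. q=(2,13) nearest=6 d=5 new=(4,12) → add node 8 parent=6 cost=12
14. q=(37,5) nearest=4 d=28 new=(12,5) → blocked by [10,17]×[3,8], reject
15. q=(31,18) nearest=4 d=22 new=(12,9) → blocked by [10,17]×[3,8], reject
16. q=(37,3) nearest=4 d=28 new=(12,3) → blocked by [10,17]×[3,8], reject
17. q=(4,14) nearest=8 d=2 new=(4,14) → blocked by [2,4]×[13,19], reject
18. q=(8,19) nearest=8 d=7 new=(7,15) → blocked by [6,13]×[11,14], reject
19. q=(36,7) nearest=4 d=27 new=(12,7) → blocked by [10,17]×[3,8], reject
20. q=(3,18) nearest=8 d=6 new=(3,15) → blocked by [2,4]×[13,19], reject

Node count: 9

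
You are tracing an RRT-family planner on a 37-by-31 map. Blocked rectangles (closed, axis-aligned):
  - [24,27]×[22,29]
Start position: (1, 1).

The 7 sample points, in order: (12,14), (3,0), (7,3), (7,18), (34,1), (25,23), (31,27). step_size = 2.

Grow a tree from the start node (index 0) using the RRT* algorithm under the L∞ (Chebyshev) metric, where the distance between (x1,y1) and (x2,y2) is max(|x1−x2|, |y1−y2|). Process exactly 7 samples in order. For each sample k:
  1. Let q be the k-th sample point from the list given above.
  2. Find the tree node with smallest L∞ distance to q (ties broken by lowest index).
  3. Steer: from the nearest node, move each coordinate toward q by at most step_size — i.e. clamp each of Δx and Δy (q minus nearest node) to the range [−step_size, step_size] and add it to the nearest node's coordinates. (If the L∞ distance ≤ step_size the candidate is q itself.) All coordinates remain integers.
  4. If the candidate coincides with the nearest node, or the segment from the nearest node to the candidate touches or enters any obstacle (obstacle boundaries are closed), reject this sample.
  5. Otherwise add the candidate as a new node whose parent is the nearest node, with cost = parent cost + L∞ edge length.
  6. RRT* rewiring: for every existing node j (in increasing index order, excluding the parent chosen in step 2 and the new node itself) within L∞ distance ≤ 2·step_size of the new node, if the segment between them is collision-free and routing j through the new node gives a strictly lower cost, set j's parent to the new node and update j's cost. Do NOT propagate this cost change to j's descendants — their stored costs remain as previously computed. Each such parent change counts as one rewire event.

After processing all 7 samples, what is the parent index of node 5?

Parent of node 5: 3

1. q=(12,14) nearest=0 d=13 new=(3,3) → add node 1 parent=0 cost=2
2. q=(3,0) nearest=0 d=2 new=(3,0) → add node 2 parent=0 cost=2
3. q=(7,3) nearest=1 d=4 new=(5,3) → add node 3 parent=1 cost=4
4. q=(7,18) nearest=1 d=15 new=(5,5) → add node 4 parent=1 cost=4
5. q=(34,1) nearest=3 d=29 new=(7,1) → add node 5 parent=3 cost=6
6. q=(25,23) nearest=3 d=20 new=(7,5) → add node 6 parent=3 cost=6
7. q=(31,27) nearest=6 d=24 new=(9,7) → add node 7 parent=6 cost=8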